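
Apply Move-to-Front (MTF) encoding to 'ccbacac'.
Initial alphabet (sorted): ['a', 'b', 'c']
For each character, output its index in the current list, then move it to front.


MTF encoding:
'c': index 2 in ['a', 'b', 'c'] -> ['c', 'a', 'b']
'c': index 0 in ['c', 'a', 'b'] -> ['c', 'a', 'b']
'b': index 2 in ['c', 'a', 'b'] -> ['b', 'c', 'a']
'a': index 2 in ['b', 'c', 'a'] -> ['a', 'b', 'c']
'c': index 2 in ['a', 'b', 'c'] -> ['c', 'a', 'b']
'a': index 1 in ['c', 'a', 'b'] -> ['a', 'c', 'b']
'c': index 1 in ['a', 'c', 'b'] -> ['c', 'a', 'b']


Output: [2, 0, 2, 2, 2, 1, 1]


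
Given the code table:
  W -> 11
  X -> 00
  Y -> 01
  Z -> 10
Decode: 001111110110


Decoding:
00 -> X
11 -> W
11 -> W
11 -> W
01 -> Y
10 -> Z


Result: XWWWYZ


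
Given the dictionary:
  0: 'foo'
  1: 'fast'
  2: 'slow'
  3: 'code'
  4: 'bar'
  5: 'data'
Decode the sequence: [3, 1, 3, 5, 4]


Look up each index in the dictionary:
  3 -> 'code'
  1 -> 'fast'
  3 -> 'code'
  5 -> 'data'
  4 -> 'bar'

Decoded: "code fast code data bar"


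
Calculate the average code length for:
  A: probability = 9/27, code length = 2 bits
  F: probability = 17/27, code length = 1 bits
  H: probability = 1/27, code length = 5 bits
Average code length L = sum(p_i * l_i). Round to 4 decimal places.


Weighted contributions p_i * l_i:
  A: (9/27) * 2 = 18/27
  F: (17/27) * 1 = 17/27
  H: (1/27) * 5 = 5/27
Sum = (18 + 17 + 5)/27 = 40/27

L = 40/27 = 1.4815 bits/symbol


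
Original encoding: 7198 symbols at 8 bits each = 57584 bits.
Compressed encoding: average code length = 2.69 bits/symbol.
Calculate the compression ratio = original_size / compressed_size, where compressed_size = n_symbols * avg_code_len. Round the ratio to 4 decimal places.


original_size = n_symbols * orig_bits = 7198 * 8 = 57584 bits
compressed_size = n_symbols * avg_code_len = 7198 * 2.69 = 19362.62 bits
ratio = original_size / compressed_size = 57584 / 19362.62 = 2.974

Compression ratio = 2.974


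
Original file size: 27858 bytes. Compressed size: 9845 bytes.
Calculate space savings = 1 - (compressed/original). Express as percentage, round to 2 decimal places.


ratio = compressed/original = 9845/27858 = 0.353399
savings = 1 - ratio = 1 - 0.353399 = 0.646601
as a percentage: 0.646601 * 100 = 64.66%

Space savings = 1 - 9845/27858 = 64.66%


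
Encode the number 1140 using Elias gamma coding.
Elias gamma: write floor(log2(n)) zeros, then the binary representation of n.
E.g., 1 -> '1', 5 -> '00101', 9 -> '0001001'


num_bits = floor(log2(1140)) + 1 = 11
leading_zeros = num_bits - 1 = 10
binary(1140) = 10001110100

Elias gamma(1140) = '0000000000' + '10001110100' = 000000000010001110100 (21 bits)


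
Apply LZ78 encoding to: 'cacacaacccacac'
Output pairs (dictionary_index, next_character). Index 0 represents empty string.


LZ78 encoding steps:
Dictionary: {0: ''}
Step 1: w='' (idx 0), next='c' -> output (0, 'c'), add 'c' as idx 1
Step 2: w='' (idx 0), next='a' -> output (0, 'a'), add 'a' as idx 2
Step 3: w='c' (idx 1), next='a' -> output (1, 'a'), add 'ca' as idx 3
Step 4: w='ca' (idx 3), next='a' -> output (3, 'a'), add 'caa' as idx 4
Step 5: w='c' (idx 1), next='c' -> output (1, 'c'), add 'cc' as idx 5
Step 6: w='ca' (idx 3), next='c' -> output (3, 'c'), add 'cac' as idx 6
Step 7: w='a' (idx 2), next='c' -> output (2, 'c'), add 'ac' as idx 7


Encoded: [(0, 'c'), (0, 'a'), (1, 'a'), (3, 'a'), (1, 'c'), (3, 'c'), (2, 'c')]


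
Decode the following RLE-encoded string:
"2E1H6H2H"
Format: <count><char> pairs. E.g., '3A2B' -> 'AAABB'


Expanding each <count><char> pair:
  2E -> 'EE'
  1H -> 'H'
  6H -> 'HHHHHH'
  2H -> 'HH'

Decoded = EEHHHHHHHHH


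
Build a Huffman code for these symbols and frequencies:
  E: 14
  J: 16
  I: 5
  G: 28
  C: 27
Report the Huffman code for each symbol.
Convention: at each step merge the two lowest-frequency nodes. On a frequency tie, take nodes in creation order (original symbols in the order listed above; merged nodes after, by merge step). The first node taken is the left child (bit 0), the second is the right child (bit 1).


Huffman tree construction:
Step 1: Merge I(5) + E(14) = 19
Step 2: Merge J(16) + (I+E)(19) = 35
Step 3: Merge C(27) + G(28) = 55
Step 4: Merge (J+(I+E))(35) + (C+G)(55) = 90
Read each symbol's code off the tree from the root (left child = 0, right child = 1).

Codes:
  E: 011 (length 3)
  J: 00 (length 2)
  I: 010 (length 3)
  G: 11 (length 2)
  C: 10 (length 2)
Average code length: 199/90 = 2.2111 bits/symbol


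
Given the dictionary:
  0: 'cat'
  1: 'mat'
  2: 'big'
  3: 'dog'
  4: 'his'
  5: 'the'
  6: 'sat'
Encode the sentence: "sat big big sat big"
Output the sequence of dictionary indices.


Look up each word in the dictionary:
  'sat' -> 6
  'big' -> 2
  'big' -> 2
  'sat' -> 6
  'big' -> 2

Encoded: [6, 2, 2, 6, 2]


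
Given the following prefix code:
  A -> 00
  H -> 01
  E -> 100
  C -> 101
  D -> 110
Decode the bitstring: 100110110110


Decoding step by step:
Bits 100 -> E
Bits 110 -> D
Bits 110 -> D
Bits 110 -> D


Decoded message: EDDD


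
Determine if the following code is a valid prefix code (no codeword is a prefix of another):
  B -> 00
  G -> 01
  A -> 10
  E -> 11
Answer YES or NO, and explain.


Checking each pair (does one codeword prefix another?):
  B='00' vs G='01': no prefix
  B='00' vs A='10': no prefix
  B='00' vs E='11': no prefix
  G='01' vs B='00': no prefix
  G='01' vs A='10': no prefix
  G='01' vs E='11': no prefix
  A='10' vs B='00': no prefix
  A='10' vs G='01': no prefix
  A='10' vs E='11': no prefix
  E='11' vs B='00': no prefix
  E='11' vs G='01': no prefix
  E='11' vs A='10': no prefix
No violation found over all pairs.

YES -- this is a valid prefix code. No codeword is a prefix of any other codeword.


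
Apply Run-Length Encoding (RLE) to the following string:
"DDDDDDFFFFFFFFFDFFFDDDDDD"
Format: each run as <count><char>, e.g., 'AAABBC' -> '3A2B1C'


Scanning runs left to right:
  i=0: run of 'D' x 6 -> '6D'
  i=6: run of 'F' x 9 -> '9F'
  i=15: run of 'D' x 1 -> '1D'
  i=16: run of 'F' x 3 -> '3F'
  i=19: run of 'D' x 6 -> '6D'

RLE = 6D9F1D3F6D


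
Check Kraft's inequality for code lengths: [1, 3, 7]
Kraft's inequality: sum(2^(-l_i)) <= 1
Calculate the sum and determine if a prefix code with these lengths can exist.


Sum = 2^(-1) + 2^(-3) + 2^(-7)
    = 0.5 + 0.125 + 0.0078125
    = 81/128 = 0.6328125
Since 0.6328125 <= 1, Kraft's inequality IS satisfied.
A prefix code with these lengths CAN exist.

Kraft sum = 0.6328125. Satisfied.


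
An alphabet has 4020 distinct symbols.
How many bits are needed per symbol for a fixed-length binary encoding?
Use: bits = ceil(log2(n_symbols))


log2(4020) = 11.973
Bracket: 2^11 = 2048 < 4020 <= 2^12 = 4096
So ceil(log2(4020)) = 12

bits = ceil(log2(4020)) = ceil(11.973) = 12 bits


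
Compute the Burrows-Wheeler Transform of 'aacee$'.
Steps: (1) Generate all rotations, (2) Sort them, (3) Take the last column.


Rotations (sorted):
  0: $aacee -> last char: e
  1: aacee$ -> last char: $
  2: acee$a -> last char: a
  3: cee$aa -> last char: a
  4: e$aace -> last char: e
  5: ee$aac -> last char: c


BWT = e$aaec


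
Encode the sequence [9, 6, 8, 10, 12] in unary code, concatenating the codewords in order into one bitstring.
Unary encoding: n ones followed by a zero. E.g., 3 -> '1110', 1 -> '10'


Encode each number as n ones followed by a terminating 0:
  9 -> 1111111110 (10 bits)
  6 -> 1111110 (7 bits)
  8 -> 111111110 (9 bits)
  10 -> 11111111110 (11 bits)
  12 -> 1111111111110 (13 bits)
Total length = 10 + 7 + 9 + 11 + 13 = 50 bits.

Unary([9, 6, 8, 10, 12]) = 11111111101111110111111110111111111101111111111110 (50 bits)


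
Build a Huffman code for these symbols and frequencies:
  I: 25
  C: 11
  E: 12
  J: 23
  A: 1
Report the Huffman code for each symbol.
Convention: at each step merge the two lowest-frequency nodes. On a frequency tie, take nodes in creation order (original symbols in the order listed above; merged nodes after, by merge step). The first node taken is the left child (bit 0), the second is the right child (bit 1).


Huffman tree construction:
Step 1: Merge A(1) + C(11) = 12
Step 2: Merge E(12) + (A+C)(12) = 24
Step 3: Merge J(23) + (E+(A+C))(24) = 47
Step 4: Merge I(25) + (J+(E+(A+C)))(47) = 72
Read each symbol's code off the tree from the root (left child = 0, right child = 1).

Codes:
  I: 0 (length 1)
  C: 1111 (length 4)
  E: 110 (length 3)
  J: 10 (length 2)
  A: 1110 (length 4)
Average code length: 155/72 = 2.1528 bits/symbol


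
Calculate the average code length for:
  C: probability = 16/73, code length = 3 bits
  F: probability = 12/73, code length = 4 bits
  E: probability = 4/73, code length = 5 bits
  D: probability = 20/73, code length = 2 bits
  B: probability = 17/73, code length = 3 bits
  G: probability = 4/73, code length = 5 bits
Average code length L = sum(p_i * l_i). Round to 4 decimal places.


Weighted contributions p_i * l_i:
  C: (16/73) * 3 = 48/73
  F: (12/73) * 4 = 48/73
  E: (4/73) * 5 = 20/73
  D: (20/73) * 2 = 40/73
  B: (17/73) * 3 = 51/73
  G: (4/73) * 5 = 20/73
Sum = (48 + 48 + 20 + 40 + 51 + 20)/73 = 227/73

L = 227/73 = 3.1096 bits/symbol


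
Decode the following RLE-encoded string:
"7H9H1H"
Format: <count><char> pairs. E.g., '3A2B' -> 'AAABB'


Expanding each <count><char> pair:
  7H -> 'HHHHHHH'
  9H -> 'HHHHHHHHH'
  1H -> 'H'

Decoded = HHHHHHHHHHHHHHHHH


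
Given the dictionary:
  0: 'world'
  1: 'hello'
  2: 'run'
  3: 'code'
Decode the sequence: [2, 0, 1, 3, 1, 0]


Look up each index in the dictionary:
  2 -> 'run'
  0 -> 'world'
  1 -> 'hello'
  3 -> 'code'
  1 -> 'hello'
  0 -> 'world'

Decoded: "run world hello code hello world"


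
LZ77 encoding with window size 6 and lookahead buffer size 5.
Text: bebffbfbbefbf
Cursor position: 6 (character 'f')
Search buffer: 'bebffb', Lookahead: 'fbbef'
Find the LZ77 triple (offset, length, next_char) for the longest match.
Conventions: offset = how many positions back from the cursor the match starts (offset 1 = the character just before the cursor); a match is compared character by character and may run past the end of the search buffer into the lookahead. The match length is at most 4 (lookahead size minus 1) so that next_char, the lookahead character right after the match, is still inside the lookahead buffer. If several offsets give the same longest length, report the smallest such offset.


Try each offset into the search buffer:
  offset=1 (pos 5, char 'b'): match length 0
  offset=2 (pos 4, char 'f'): match length 2
  offset=3 (pos 3, char 'f'): match length 1
  offset=4 (pos 2, char 'b'): match length 0
  offset=5 (pos 1, char 'e'): match length 0
  offset=6 (pos 0, char 'b'): match length 0
Longest match has length 2 at offset 2.
next_char = character at position 6 + 2 = 8 -> 'b'

Best match: offset=2, length=2 (matching 'fb' starting at position 4)
LZ77 triple: (2, 2, 'b')


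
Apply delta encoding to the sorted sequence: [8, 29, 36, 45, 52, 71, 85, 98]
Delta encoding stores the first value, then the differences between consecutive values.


First value: 8
Deltas:
  29 - 8 = 21
  36 - 29 = 7
  45 - 36 = 9
  52 - 45 = 7
  71 - 52 = 19
  85 - 71 = 14
  98 - 85 = 13


Delta encoded: [8, 21, 7, 9, 7, 19, 14, 13]


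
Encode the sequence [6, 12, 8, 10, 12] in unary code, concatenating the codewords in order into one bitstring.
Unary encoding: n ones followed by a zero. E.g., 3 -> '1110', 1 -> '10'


Encode each number as n ones followed by a terminating 0:
  6 -> 1111110 (7 bits)
  12 -> 1111111111110 (13 bits)
  8 -> 111111110 (9 bits)
  10 -> 11111111110 (11 bits)
  12 -> 1111111111110 (13 bits)
Total length = 7 + 13 + 9 + 11 + 13 = 53 bits.

Unary([6, 12, 8, 10, 12]) = 11111101111111111110111111110111111111101111111111110 (53 bits)


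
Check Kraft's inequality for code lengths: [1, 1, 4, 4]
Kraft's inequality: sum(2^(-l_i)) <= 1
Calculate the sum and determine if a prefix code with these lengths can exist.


Sum = 2^(-1) + 2^(-1) + 2^(-4) + 2^(-4)
    = 0.5 + 0.5 + 0.0625 + 0.0625
    = 18/16 = 1.125
Since 1.125 > 1, Kraft's inequality is NOT satisfied.
A prefix code with these lengths CANNOT exist.

Kraft sum = 1.125. Not satisfied.


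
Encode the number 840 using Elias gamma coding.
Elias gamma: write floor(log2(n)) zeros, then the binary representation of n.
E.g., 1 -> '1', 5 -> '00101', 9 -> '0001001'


num_bits = floor(log2(840)) + 1 = 10
leading_zeros = num_bits - 1 = 9
binary(840) = 1101001000

Elias gamma(840) = '000000000' + '1101001000' = 0000000001101001000 (19 bits)


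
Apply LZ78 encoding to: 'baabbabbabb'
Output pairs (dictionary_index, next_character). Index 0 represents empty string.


LZ78 encoding steps:
Dictionary: {0: ''}
Step 1: w='' (idx 0), next='b' -> output (0, 'b'), add 'b' as idx 1
Step 2: w='' (idx 0), next='a' -> output (0, 'a'), add 'a' as idx 2
Step 3: w='a' (idx 2), next='b' -> output (2, 'b'), add 'ab' as idx 3
Step 4: w='b' (idx 1), next='a' -> output (1, 'a'), add 'ba' as idx 4
Step 5: w='b' (idx 1), next='b' -> output (1, 'b'), add 'bb' as idx 5
Step 6: w='ab' (idx 3), next='b' -> output (3, 'b'), add 'abb' as idx 6


Encoded: [(0, 'b'), (0, 'a'), (2, 'b'), (1, 'a'), (1, 'b'), (3, 'b')]


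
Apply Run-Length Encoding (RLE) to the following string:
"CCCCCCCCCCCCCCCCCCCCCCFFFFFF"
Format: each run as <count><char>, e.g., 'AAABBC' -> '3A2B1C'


Scanning runs left to right:
  i=0: run of 'C' x 22 -> '22C'
  i=22: run of 'F' x 6 -> '6F'

RLE = 22C6F


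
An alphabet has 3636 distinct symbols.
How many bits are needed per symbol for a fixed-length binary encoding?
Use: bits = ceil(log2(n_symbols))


log2(3636) = 11.8281
Bracket: 2^11 = 2048 < 3636 <= 2^12 = 4096
So ceil(log2(3636)) = 12

bits = ceil(log2(3636)) = ceil(11.8281) = 12 bits


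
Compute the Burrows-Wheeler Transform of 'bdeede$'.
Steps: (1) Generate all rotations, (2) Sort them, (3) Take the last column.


Rotations (sorted):
  0: $bdeede -> last char: e
  1: bdeede$ -> last char: $
  2: de$bdee -> last char: e
  3: deede$b -> last char: b
  4: e$bdeed -> last char: d
  5: ede$bde -> last char: e
  6: eede$bd -> last char: d


BWT = e$ebded


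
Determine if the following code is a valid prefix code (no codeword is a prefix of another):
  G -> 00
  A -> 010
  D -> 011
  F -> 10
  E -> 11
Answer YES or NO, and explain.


Checking each pair (does one codeword prefix another?):
  G='00' vs A='010': no prefix
  G='00' vs D='011': no prefix
  G='00' vs F='10': no prefix
  G='00' vs E='11': no prefix
  A='010' vs G='00': no prefix
  A='010' vs D='011': no prefix
  A='010' vs F='10': no prefix
  A='010' vs E='11': no prefix
  D='011' vs G='00': no prefix
  D='011' vs A='010': no prefix
  D='011' vs F='10': no prefix
  D='011' vs E='11': no prefix
  F='10' vs G='00': no prefix
  F='10' vs A='010': no prefix
  F='10' vs D='011': no prefix
  F='10' vs E='11': no prefix
  E='11' vs G='00': no prefix
  E='11' vs A='010': no prefix
  E='11' vs D='011': no prefix
  E='11' vs F='10': no prefix
No violation found over all pairs.

YES -- this is a valid prefix code. No codeword is a prefix of any other codeword.


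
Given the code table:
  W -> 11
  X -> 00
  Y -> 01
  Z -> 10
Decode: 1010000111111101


Decoding:
10 -> Z
10 -> Z
00 -> X
01 -> Y
11 -> W
11 -> W
11 -> W
01 -> Y


Result: ZZXYWWWY


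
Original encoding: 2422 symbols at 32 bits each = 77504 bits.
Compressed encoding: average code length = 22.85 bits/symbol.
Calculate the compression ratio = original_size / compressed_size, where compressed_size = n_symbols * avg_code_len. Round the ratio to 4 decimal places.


original_size = n_symbols * orig_bits = 2422 * 32 = 77504 bits
compressed_size = n_symbols * avg_code_len = 2422 * 22.85 = 55342.7 bits
ratio = original_size / compressed_size = 77504 / 55342.7 = 1.4004

Compression ratio = 1.4004


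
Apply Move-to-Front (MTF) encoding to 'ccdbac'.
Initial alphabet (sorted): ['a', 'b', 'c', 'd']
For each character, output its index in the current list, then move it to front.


MTF encoding:
'c': index 2 in ['a', 'b', 'c', 'd'] -> ['c', 'a', 'b', 'd']
'c': index 0 in ['c', 'a', 'b', 'd'] -> ['c', 'a', 'b', 'd']
'd': index 3 in ['c', 'a', 'b', 'd'] -> ['d', 'c', 'a', 'b']
'b': index 3 in ['d', 'c', 'a', 'b'] -> ['b', 'd', 'c', 'a']
'a': index 3 in ['b', 'd', 'c', 'a'] -> ['a', 'b', 'd', 'c']
'c': index 3 in ['a', 'b', 'd', 'c'] -> ['c', 'a', 'b', 'd']


Output: [2, 0, 3, 3, 3, 3]


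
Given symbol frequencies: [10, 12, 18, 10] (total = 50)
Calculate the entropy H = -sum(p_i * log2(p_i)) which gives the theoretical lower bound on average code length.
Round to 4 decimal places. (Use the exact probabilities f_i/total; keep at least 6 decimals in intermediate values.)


Per-symbol terms -p_i * log2(p_i) with p_i = f_i/50:
  p = 10/50 = 0.200000: log2(p) = -2.321928, -p*log2(p) = 0.464386
  p = 12/50 = 0.240000: log2(p) = -2.058894, -p*log2(p) = 0.494134
  p = 18/50 = 0.360000: log2(p) = -1.473931, -p*log2(p) = 0.530615
  p = 10/50 = 0.200000: log2(p) = -2.321928, -p*log2(p) = 0.464386
H = 0.464386 + 0.494134 + 0.530615 + 0.464386 = 1.953521

H = 1.9535 bits/symbol


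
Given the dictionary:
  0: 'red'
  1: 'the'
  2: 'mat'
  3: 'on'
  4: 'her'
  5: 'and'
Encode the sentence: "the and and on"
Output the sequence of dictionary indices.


Look up each word in the dictionary:
  'the' -> 1
  'and' -> 5
  'and' -> 5
  'on' -> 3

Encoded: [1, 5, 5, 3]


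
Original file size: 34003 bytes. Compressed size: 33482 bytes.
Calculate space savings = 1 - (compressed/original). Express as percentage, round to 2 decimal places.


ratio = compressed/original = 33482/34003 = 0.984678
savings = 1 - ratio = 1 - 0.984678 = 0.015322
as a percentage: 0.015322 * 100 = 1.53%

Space savings = 1 - 33482/34003 = 1.53%


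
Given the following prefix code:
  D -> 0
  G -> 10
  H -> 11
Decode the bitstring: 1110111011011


Decoding step by step:
Bits 11 -> H
Bits 10 -> G
Bits 11 -> H
Bits 10 -> G
Bits 11 -> H
Bits 0 -> D
Bits 11 -> H


Decoded message: HGHGHDH


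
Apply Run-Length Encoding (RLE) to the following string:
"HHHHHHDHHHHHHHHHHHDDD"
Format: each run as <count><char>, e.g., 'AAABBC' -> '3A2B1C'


Scanning runs left to right:
  i=0: run of 'H' x 6 -> '6H'
  i=6: run of 'D' x 1 -> '1D'
  i=7: run of 'H' x 11 -> '11H'
  i=18: run of 'D' x 3 -> '3D'

RLE = 6H1D11H3D


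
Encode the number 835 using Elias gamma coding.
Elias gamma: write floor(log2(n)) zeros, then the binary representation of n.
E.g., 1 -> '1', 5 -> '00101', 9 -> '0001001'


num_bits = floor(log2(835)) + 1 = 10
leading_zeros = num_bits - 1 = 9
binary(835) = 1101000011

Elias gamma(835) = '000000000' + '1101000011' = 0000000001101000011 (19 bits)


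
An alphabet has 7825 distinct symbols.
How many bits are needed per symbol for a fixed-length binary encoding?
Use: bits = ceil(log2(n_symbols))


log2(7825) = 12.9339
Bracket: 2^12 = 4096 < 7825 <= 2^13 = 8192
So ceil(log2(7825)) = 13

bits = ceil(log2(7825)) = ceil(12.9339) = 13 bits


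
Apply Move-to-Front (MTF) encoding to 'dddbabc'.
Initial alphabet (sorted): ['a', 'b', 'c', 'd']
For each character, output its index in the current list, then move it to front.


MTF encoding:
'd': index 3 in ['a', 'b', 'c', 'd'] -> ['d', 'a', 'b', 'c']
'd': index 0 in ['d', 'a', 'b', 'c'] -> ['d', 'a', 'b', 'c']
'd': index 0 in ['d', 'a', 'b', 'c'] -> ['d', 'a', 'b', 'c']
'b': index 2 in ['d', 'a', 'b', 'c'] -> ['b', 'd', 'a', 'c']
'a': index 2 in ['b', 'd', 'a', 'c'] -> ['a', 'b', 'd', 'c']
'b': index 1 in ['a', 'b', 'd', 'c'] -> ['b', 'a', 'd', 'c']
'c': index 3 in ['b', 'a', 'd', 'c'] -> ['c', 'b', 'a', 'd']


Output: [3, 0, 0, 2, 2, 1, 3]


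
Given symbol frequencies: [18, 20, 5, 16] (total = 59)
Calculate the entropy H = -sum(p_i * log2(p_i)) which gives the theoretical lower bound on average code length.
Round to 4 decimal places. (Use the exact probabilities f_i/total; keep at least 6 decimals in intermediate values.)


Per-symbol terms -p_i * log2(p_i) with p_i = f_i/59:
  p = 18/59 = 0.305085: log2(p) = -1.712718, -p*log2(p) = 0.522524
  p = 20/59 = 0.338983: log2(p) = -1.560715, -p*log2(p) = 0.529056
  p = 5/59 = 0.084746: log2(p) = -3.560715, -p*log2(p) = 0.301756
  p = 16/59 = 0.271186: log2(p) = -1.882643, -p*log2(p) = 0.510547
H = 0.522524 + 0.529056 + 0.301756 + 0.510547 = 1.863883

H = 1.8639 bits/symbol


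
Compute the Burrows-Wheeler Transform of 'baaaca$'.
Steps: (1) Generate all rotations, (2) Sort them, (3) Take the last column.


Rotations (sorted):
  0: $baaaca -> last char: a
  1: a$baaac -> last char: c
  2: aaaca$b -> last char: b
  3: aaca$ba -> last char: a
  4: aca$baa -> last char: a
  5: baaaca$ -> last char: $
  6: ca$baaa -> last char: a


BWT = acbaa$a


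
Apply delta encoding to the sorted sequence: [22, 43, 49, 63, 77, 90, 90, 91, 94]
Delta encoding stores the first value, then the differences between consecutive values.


First value: 22
Deltas:
  43 - 22 = 21
  49 - 43 = 6
  63 - 49 = 14
  77 - 63 = 14
  90 - 77 = 13
  90 - 90 = 0
  91 - 90 = 1
  94 - 91 = 3


Delta encoded: [22, 21, 6, 14, 14, 13, 0, 1, 3]


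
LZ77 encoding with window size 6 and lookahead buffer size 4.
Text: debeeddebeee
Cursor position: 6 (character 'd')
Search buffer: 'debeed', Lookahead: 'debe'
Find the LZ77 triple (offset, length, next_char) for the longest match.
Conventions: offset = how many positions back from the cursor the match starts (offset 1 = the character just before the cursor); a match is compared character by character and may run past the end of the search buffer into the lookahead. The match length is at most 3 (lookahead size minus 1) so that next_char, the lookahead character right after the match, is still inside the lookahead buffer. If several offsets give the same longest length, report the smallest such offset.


Try each offset into the search buffer:
  offset=1 (pos 5, char 'd'): match length 1
  offset=2 (pos 4, char 'e'): match length 0
  offset=3 (pos 3, char 'e'): match length 0
  offset=4 (pos 2, char 'b'): match length 0
  offset=5 (pos 1, char 'e'): match length 0
  offset=6 (pos 0, char 'd'): match length 3
Longest match has length 3 at offset 6.
next_char = character at position 6 + 3 = 9 -> 'e'

Best match: offset=6, length=3 (matching 'deb' starting at position 0)
LZ77 triple: (6, 3, 'e')


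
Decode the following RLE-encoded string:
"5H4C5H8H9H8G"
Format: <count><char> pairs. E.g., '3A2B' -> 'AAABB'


Expanding each <count><char> pair:
  5H -> 'HHHHH'
  4C -> 'CCCC'
  5H -> 'HHHHH'
  8H -> 'HHHHHHHH'
  9H -> 'HHHHHHHHH'
  8G -> 'GGGGGGGG'

Decoded = HHHHHCCCCHHHHHHHHHHHHHHHHHHHHHHGGGGGGGG


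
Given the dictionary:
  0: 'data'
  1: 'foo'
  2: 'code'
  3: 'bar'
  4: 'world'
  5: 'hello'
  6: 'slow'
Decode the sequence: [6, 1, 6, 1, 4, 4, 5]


Look up each index in the dictionary:
  6 -> 'slow'
  1 -> 'foo'
  6 -> 'slow'
  1 -> 'foo'
  4 -> 'world'
  4 -> 'world'
  5 -> 'hello'

Decoded: "slow foo slow foo world world hello"


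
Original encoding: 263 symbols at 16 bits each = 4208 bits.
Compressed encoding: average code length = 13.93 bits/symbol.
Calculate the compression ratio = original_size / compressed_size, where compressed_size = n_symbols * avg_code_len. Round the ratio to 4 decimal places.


original_size = n_symbols * orig_bits = 263 * 16 = 4208 bits
compressed_size = n_symbols * avg_code_len = 263 * 13.93 = 3663.59 bits
ratio = original_size / compressed_size = 4208 / 3663.59 = 1.1486

Compression ratio = 1.1486


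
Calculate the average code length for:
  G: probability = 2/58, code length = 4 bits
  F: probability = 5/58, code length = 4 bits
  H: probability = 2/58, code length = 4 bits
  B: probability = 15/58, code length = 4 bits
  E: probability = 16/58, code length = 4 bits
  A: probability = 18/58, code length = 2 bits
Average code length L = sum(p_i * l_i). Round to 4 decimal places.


Weighted contributions p_i * l_i:
  G: (2/58) * 4 = 8/58
  F: (5/58) * 4 = 20/58
  H: (2/58) * 4 = 8/58
  B: (15/58) * 4 = 60/58
  E: (16/58) * 4 = 64/58
  A: (18/58) * 2 = 36/58
Sum = (8 + 20 + 8 + 60 + 64 + 36)/58 = 196/58

L = 196/58 = 3.3793 bits/symbol


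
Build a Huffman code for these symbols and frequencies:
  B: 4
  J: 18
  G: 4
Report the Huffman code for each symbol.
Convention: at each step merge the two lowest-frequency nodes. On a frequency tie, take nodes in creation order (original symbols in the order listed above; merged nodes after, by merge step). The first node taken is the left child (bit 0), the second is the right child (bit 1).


Huffman tree construction:
Step 1: Merge B(4) + G(4) = 8
Step 2: Merge (B+G)(8) + J(18) = 26
Read each symbol's code off the tree from the root (left child = 0, right child = 1).

Codes:
  B: 00 (length 2)
  J: 1 (length 1)
  G: 01 (length 2)
Average code length: 34/26 = 1.3077 bits/symbol


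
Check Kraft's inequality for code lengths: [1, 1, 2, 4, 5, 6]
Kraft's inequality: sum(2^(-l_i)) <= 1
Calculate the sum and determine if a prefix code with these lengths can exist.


Sum = 2^(-1) + 2^(-1) + 2^(-2) + 2^(-4) + 2^(-5) + 2^(-6)
    = 0.5 + 0.5 + 0.25 + 0.0625 + 0.03125 + 0.015625
    = 87/64 = 1.359375
Since 1.359375 > 1, Kraft's inequality is NOT satisfied.
A prefix code with these lengths CANNOT exist.

Kraft sum = 1.359375. Not satisfied.


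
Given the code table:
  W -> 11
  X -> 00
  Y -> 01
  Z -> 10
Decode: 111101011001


Decoding:
11 -> W
11 -> W
01 -> Y
01 -> Y
10 -> Z
01 -> Y


Result: WWYYZY


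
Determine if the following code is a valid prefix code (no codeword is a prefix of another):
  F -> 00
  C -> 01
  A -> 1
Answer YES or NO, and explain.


Checking each pair (does one codeword prefix another?):
  F='00' vs C='01': no prefix
  F='00' vs A='1': no prefix
  C='01' vs F='00': no prefix
  C='01' vs A='1': no prefix
  A='1' vs F='00': no prefix
  A='1' vs C='01': no prefix
No violation found over all pairs.

YES -- this is a valid prefix code. No codeword is a prefix of any other codeword.


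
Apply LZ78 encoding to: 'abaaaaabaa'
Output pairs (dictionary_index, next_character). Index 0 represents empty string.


LZ78 encoding steps:
Dictionary: {0: ''}
Step 1: w='' (idx 0), next='a' -> output (0, 'a'), add 'a' as idx 1
Step 2: w='' (idx 0), next='b' -> output (0, 'b'), add 'b' as idx 2
Step 3: w='a' (idx 1), next='a' -> output (1, 'a'), add 'aa' as idx 3
Step 4: w='aa' (idx 3), next='a' -> output (3, 'a'), add 'aaa' as idx 4
Step 5: w='b' (idx 2), next='a' -> output (2, 'a'), add 'ba' as idx 5
Step 6: w='a' (idx 1), end of input -> output (1, '')


Encoded: [(0, 'a'), (0, 'b'), (1, 'a'), (3, 'a'), (2, 'a'), (1, '')]


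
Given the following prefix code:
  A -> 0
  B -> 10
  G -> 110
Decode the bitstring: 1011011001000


Decoding step by step:
Bits 10 -> B
Bits 110 -> G
Bits 110 -> G
Bits 0 -> A
Bits 10 -> B
Bits 0 -> A
Bits 0 -> A


Decoded message: BGGABAA


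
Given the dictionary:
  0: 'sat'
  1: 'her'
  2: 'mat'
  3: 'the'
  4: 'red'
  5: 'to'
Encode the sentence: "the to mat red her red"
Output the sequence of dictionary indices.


Look up each word in the dictionary:
  'the' -> 3
  'to' -> 5
  'mat' -> 2
  'red' -> 4
  'her' -> 1
  'red' -> 4

Encoded: [3, 5, 2, 4, 1, 4]


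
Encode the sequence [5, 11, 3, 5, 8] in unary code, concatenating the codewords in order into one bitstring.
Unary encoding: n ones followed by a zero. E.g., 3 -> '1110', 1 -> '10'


Encode each number as n ones followed by a terminating 0:
  5 -> 111110 (6 bits)
  11 -> 111111111110 (12 bits)
  3 -> 1110 (4 bits)
  5 -> 111110 (6 bits)
  8 -> 111111110 (9 bits)
Total length = 6 + 12 + 4 + 6 + 9 = 37 bits.

Unary([5, 11, 3, 5, 8]) = 1111101111111111101110111110111111110 (37 bits)


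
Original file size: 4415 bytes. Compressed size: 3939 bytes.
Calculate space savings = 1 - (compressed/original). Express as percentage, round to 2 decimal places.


ratio = compressed/original = 3939/4415 = 0.892186
savings = 1 - ratio = 1 - 0.892186 = 0.107814
as a percentage: 0.107814 * 100 = 10.78%

Space savings = 1 - 3939/4415 = 10.78%


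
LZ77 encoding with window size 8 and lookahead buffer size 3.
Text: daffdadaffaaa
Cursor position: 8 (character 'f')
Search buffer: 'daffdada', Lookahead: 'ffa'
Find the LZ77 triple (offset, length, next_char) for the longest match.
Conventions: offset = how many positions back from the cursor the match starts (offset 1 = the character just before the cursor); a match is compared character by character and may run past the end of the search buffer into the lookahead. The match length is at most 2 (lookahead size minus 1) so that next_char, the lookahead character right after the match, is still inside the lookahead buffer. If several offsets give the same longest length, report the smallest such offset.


Try each offset into the search buffer:
  offset=1 (pos 7, char 'a'): match length 0
  offset=2 (pos 6, char 'd'): match length 0
  offset=3 (pos 5, char 'a'): match length 0
  offset=4 (pos 4, char 'd'): match length 0
  offset=5 (pos 3, char 'f'): match length 1
  offset=6 (pos 2, char 'f'): match length 2
  offset=7 (pos 1, char 'a'): match length 0
  offset=8 (pos 0, char 'd'): match length 0
Longest match has length 2 at offset 6.
next_char = character at position 8 + 2 = 10 -> 'a'

Best match: offset=6, length=2 (matching 'ff' starting at position 2)
LZ77 triple: (6, 2, 'a')


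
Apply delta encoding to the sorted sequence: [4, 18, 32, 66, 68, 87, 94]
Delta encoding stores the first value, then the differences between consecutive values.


First value: 4
Deltas:
  18 - 4 = 14
  32 - 18 = 14
  66 - 32 = 34
  68 - 66 = 2
  87 - 68 = 19
  94 - 87 = 7


Delta encoded: [4, 14, 14, 34, 2, 19, 7]


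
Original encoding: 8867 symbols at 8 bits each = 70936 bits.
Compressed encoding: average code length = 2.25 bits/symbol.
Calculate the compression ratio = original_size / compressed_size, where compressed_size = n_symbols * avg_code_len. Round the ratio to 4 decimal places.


original_size = n_symbols * orig_bits = 8867 * 8 = 70936 bits
compressed_size = n_symbols * avg_code_len = 8867 * 2.25 = 19950.75 bits
ratio = original_size / compressed_size = 70936 / 19950.75 = 3.5556

Compression ratio = 3.5556


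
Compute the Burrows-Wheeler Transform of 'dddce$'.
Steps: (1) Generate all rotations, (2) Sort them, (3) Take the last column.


Rotations (sorted):
  0: $dddce -> last char: e
  1: ce$ddd -> last char: d
  2: dce$dd -> last char: d
  3: ddce$d -> last char: d
  4: dddce$ -> last char: $
  5: e$dddc -> last char: c


BWT = eddd$c


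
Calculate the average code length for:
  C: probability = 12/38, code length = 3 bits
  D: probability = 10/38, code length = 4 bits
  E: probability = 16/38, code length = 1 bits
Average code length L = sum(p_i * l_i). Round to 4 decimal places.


Weighted contributions p_i * l_i:
  C: (12/38) * 3 = 36/38
  D: (10/38) * 4 = 40/38
  E: (16/38) * 1 = 16/38
Sum = (36 + 40 + 16)/38 = 92/38

L = 92/38 = 2.4211 bits/symbol


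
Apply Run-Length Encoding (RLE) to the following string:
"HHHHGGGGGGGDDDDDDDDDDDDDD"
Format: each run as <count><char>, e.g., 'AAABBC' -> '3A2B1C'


Scanning runs left to right:
  i=0: run of 'H' x 4 -> '4H'
  i=4: run of 'G' x 7 -> '7G'
  i=11: run of 'D' x 14 -> '14D'

RLE = 4H7G14D


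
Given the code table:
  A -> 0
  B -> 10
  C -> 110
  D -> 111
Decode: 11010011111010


Decoding:
110 -> C
10 -> B
0 -> A
111 -> D
110 -> C
10 -> B


Result: CBADCB


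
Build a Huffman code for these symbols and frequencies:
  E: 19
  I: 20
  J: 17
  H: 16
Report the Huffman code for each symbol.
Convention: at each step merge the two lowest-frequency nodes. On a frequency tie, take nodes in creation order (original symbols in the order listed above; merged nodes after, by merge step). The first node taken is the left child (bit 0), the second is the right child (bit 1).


Huffman tree construction:
Step 1: Merge H(16) + J(17) = 33
Step 2: Merge E(19) + I(20) = 39
Step 3: Merge (H+J)(33) + (E+I)(39) = 72
Read each symbol's code off the tree from the root (left child = 0, right child = 1).

Codes:
  E: 10 (length 2)
  I: 11 (length 2)
  J: 01 (length 2)
  H: 00 (length 2)
Average code length: 144/72 = 2.0000 bits/symbol


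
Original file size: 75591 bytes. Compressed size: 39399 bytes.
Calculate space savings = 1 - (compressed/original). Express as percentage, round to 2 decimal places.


ratio = compressed/original = 39399/75591 = 0.521213
savings = 1 - ratio = 1 - 0.521213 = 0.478787
as a percentage: 0.478787 * 100 = 47.88%

Space savings = 1 - 39399/75591 = 47.88%


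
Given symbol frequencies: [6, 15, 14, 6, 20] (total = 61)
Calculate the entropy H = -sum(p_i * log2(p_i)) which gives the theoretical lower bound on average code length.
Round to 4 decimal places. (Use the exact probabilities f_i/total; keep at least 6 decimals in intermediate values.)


Per-symbol terms -p_i * log2(p_i) with p_i = f_i/61:
  p = 6/61 = 0.098361: log2(p) = -3.345775, -p*log2(p) = 0.329093
  p = 15/61 = 0.245902: log2(p) = -2.023847, -p*log2(p) = 0.497667
  p = 14/61 = 0.229508: log2(p) = -2.123382, -p*log2(p) = 0.487334
  p = 6/61 = 0.098361: log2(p) = -3.345775, -p*log2(p) = 0.329093
  p = 20/61 = 0.327869: log2(p) = -1.608809, -p*log2(p) = 0.527478
H = 0.329093 + 0.497667 + 0.487334 + 0.329093 + 0.527478 = 2.170665

H = 2.1707 bits/symbol


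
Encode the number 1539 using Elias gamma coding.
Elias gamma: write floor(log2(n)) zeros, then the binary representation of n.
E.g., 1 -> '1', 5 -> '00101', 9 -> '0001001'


num_bits = floor(log2(1539)) + 1 = 11
leading_zeros = num_bits - 1 = 10
binary(1539) = 11000000011

Elias gamma(1539) = '0000000000' + '11000000011' = 000000000011000000011 (21 bits)


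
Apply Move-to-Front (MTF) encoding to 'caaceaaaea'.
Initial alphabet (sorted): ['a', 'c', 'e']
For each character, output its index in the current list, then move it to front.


MTF encoding:
'c': index 1 in ['a', 'c', 'e'] -> ['c', 'a', 'e']
'a': index 1 in ['c', 'a', 'e'] -> ['a', 'c', 'e']
'a': index 0 in ['a', 'c', 'e'] -> ['a', 'c', 'e']
'c': index 1 in ['a', 'c', 'e'] -> ['c', 'a', 'e']
'e': index 2 in ['c', 'a', 'e'] -> ['e', 'c', 'a']
'a': index 2 in ['e', 'c', 'a'] -> ['a', 'e', 'c']
'a': index 0 in ['a', 'e', 'c'] -> ['a', 'e', 'c']
'a': index 0 in ['a', 'e', 'c'] -> ['a', 'e', 'c']
'e': index 1 in ['a', 'e', 'c'] -> ['e', 'a', 'c']
'a': index 1 in ['e', 'a', 'c'] -> ['a', 'e', 'c']


Output: [1, 1, 0, 1, 2, 2, 0, 0, 1, 1]


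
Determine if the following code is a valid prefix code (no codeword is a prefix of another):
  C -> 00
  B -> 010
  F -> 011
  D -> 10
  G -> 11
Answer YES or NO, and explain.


Checking each pair (does one codeword prefix another?):
  C='00' vs B='010': no prefix
  C='00' vs F='011': no prefix
  C='00' vs D='10': no prefix
  C='00' vs G='11': no prefix
  B='010' vs C='00': no prefix
  B='010' vs F='011': no prefix
  B='010' vs D='10': no prefix
  B='010' vs G='11': no prefix
  F='011' vs C='00': no prefix
  F='011' vs B='010': no prefix
  F='011' vs D='10': no prefix
  F='011' vs G='11': no prefix
  D='10' vs C='00': no prefix
  D='10' vs B='010': no prefix
  D='10' vs F='011': no prefix
  D='10' vs G='11': no prefix
  G='11' vs C='00': no prefix
  G='11' vs B='010': no prefix
  G='11' vs F='011': no prefix
  G='11' vs D='10': no prefix
No violation found over all pairs.

YES -- this is a valid prefix code. No codeword is a prefix of any other codeword.


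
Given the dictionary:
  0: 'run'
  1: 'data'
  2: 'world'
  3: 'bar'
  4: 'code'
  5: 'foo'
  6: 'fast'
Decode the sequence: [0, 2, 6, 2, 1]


Look up each index in the dictionary:
  0 -> 'run'
  2 -> 'world'
  6 -> 'fast'
  2 -> 'world'
  1 -> 'data'

Decoded: "run world fast world data"


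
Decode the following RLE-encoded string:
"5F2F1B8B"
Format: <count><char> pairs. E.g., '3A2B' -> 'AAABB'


Expanding each <count><char> pair:
  5F -> 'FFFFF'
  2F -> 'FF'
  1B -> 'B'
  8B -> 'BBBBBBBB'

Decoded = FFFFFFFBBBBBBBBB


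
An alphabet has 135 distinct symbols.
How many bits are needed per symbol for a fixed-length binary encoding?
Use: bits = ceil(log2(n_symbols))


log2(135) = 7.0768
Bracket: 2^7 = 128 < 135 <= 2^8 = 256
So ceil(log2(135)) = 8

bits = ceil(log2(135)) = ceil(7.0768) = 8 bits


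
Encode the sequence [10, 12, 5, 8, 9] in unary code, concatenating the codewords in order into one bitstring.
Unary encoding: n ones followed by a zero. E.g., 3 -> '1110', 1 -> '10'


Encode each number as n ones followed by a terminating 0:
  10 -> 11111111110 (11 bits)
  12 -> 1111111111110 (13 bits)
  5 -> 111110 (6 bits)
  8 -> 111111110 (9 bits)
  9 -> 1111111110 (10 bits)
Total length = 11 + 13 + 6 + 9 + 10 = 49 bits.

Unary([10, 12, 5, 8, 9]) = 1111111111011111111111101111101111111101111111110 (49 bits)


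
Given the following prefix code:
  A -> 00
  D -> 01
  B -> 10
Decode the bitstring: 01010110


Decoding step by step:
Bits 01 -> D
Bits 01 -> D
Bits 01 -> D
Bits 10 -> B


Decoded message: DDDB


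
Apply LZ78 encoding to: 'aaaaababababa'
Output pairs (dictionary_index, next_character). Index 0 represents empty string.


LZ78 encoding steps:
Dictionary: {0: ''}
Step 1: w='' (idx 0), next='a' -> output (0, 'a'), add 'a' as idx 1
Step 2: w='a' (idx 1), next='a' -> output (1, 'a'), add 'aa' as idx 2
Step 3: w='aa' (idx 2), next='b' -> output (2, 'b'), add 'aab' as idx 3
Step 4: w='a' (idx 1), next='b' -> output (1, 'b'), add 'ab' as idx 4
Step 5: w='ab' (idx 4), next='a' -> output (4, 'a'), add 'aba' as idx 5
Step 6: w='' (idx 0), next='b' -> output (0, 'b'), add 'b' as idx 6
Step 7: w='a' (idx 1), end of input -> output (1, '')


Encoded: [(0, 'a'), (1, 'a'), (2, 'b'), (1, 'b'), (4, 'a'), (0, 'b'), (1, '')]


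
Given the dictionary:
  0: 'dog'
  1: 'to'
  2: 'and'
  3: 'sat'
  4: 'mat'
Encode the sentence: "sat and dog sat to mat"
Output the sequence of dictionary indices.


Look up each word in the dictionary:
  'sat' -> 3
  'and' -> 2
  'dog' -> 0
  'sat' -> 3
  'to' -> 1
  'mat' -> 4

Encoded: [3, 2, 0, 3, 1, 4]


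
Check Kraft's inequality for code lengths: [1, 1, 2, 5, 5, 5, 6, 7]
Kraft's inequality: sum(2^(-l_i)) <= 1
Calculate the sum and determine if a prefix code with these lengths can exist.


Sum = 2^(-1) + 2^(-1) + 2^(-2) + 2^(-5) + 2^(-5) + 2^(-5) + 2^(-6) + 2^(-7)
    = 0.5 + 0.5 + 0.25 + 0.03125 + 0.03125 + 0.03125 + 0.015625 + 0.0078125
    = 175/128 = 1.3671875
Since 1.3671875 > 1, Kraft's inequality is NOT satisfied.
A prefix code with these lengths CANNOT exist.

Kraft sum = 1.3671875. Not satisfied.


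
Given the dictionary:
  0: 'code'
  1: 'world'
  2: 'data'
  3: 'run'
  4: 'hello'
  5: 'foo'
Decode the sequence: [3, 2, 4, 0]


Look up each index in the dictionary:
  3 -> 'run'
  2 -> 'data'
  4 -> 'hello'
  0 -> 'code'

Decoded: "run data hello code"


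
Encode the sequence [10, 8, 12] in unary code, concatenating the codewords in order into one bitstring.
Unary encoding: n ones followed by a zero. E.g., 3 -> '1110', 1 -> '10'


Encode each number as n ones followed by a terminating 0:
  10 -> 11111111110 (11 bits)
  8 -> 111111110 (9 bits)
  12 -> 1111111111110 (13 bits)
Total length = 11 + 9 + 13 = 33 bits.

Unary([10, 8, 12]) = 111111111101111111101111111111110 (33 bits)


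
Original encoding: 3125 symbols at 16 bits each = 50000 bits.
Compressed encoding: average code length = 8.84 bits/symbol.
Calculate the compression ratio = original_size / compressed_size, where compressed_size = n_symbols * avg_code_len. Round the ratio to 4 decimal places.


original_size = n_symbols * orig_bits = 3125 * 16 = 50000 bits
compressed_size = n_symbols * avg_code_len = 3125 * 8.84 = 27625.0 bits
ratio = original_size / compressed_size = 50000 / 27625.0 = 1.81

Compression ratio = 1.81


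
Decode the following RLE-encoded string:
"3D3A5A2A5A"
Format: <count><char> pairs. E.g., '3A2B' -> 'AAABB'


Expanding each <count><char> pair:
  3D -> 'DDD'
  3A -> 'AAA'
  5A -> 'AAAAA'
  2A -> 'AA'
  5A -> 'AAAAA'

Decoded = DDDAAAAAAAAAAAAAAA


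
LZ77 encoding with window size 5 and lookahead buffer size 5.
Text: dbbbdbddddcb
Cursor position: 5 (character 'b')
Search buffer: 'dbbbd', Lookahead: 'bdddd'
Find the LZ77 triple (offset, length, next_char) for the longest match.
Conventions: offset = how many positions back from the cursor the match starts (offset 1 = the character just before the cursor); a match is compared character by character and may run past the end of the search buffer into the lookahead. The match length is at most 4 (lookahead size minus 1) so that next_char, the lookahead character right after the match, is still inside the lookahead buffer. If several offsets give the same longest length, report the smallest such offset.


Try each offset into the search buffer:
  offset=1 (pos 4, char 'd'): match length 0
  offset=2 (pos 3, char 'b'): match length 2
  offset=3 (pos 2, char 'b'): match length 1
  offset=4 (pos 1, char 'b'): match length 1
  offset=5 (pos 0, char 'd'): match length 0
Longest match has length 2 at offset 2.
next_char = character at position 5 + 2 = 7 -> 'd'

Best match: offset=2, length=2 (matching 'bd' starting at position 3)
LZ77 triple: (2, 2, 'd')
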